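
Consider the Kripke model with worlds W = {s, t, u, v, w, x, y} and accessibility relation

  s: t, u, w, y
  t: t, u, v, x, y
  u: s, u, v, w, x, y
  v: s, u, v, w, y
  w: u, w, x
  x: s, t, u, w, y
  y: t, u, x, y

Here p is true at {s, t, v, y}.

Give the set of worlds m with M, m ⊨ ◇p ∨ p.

{s, t, u, v, x, y}

s: ◇p is T, p is T. ✓
t: ◇p is T, p is T. ✓
u: ◇p is T, p is F. ✓
v: ◇p is T, p is T. ✓
w: ◇p is F, p is F. ✗
x: ◇p is T, p is F. ✓
y: ◇p is T, p is T. ✓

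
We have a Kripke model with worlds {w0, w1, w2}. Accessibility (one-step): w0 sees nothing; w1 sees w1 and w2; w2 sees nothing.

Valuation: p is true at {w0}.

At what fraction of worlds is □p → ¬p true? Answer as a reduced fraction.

2/3

w0: □p is T, ¬p is F. ✗
w1: □p is F, ¬p is T. ✓
w2: □p is T, ¬p is T. ✓
That's 2 of 3 worlds, so 2/3.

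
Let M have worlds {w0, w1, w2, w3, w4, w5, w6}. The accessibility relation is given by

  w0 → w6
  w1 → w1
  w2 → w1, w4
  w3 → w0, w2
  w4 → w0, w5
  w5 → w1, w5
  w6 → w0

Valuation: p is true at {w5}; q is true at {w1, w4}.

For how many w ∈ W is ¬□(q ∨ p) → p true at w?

w0: ¬□(q ∨ p) is T, p is F. ✗
w1: ¬□(q ∨ p) is F, p is F. ✓
w2: ¬□(q ∨ p) is F, p is F. ✓
w3: ¬□(q ∨ p) is T, p is F. ✗
w4: ¬□(q ∨ p) is T, p is F. ✗
w5: ¬□(q ∨ p) is F, p is T. ✓
w6: ¬□(q ∨ p) is T, p is F. ✗
Satisfying worlds: {w1, w2, w5}.

3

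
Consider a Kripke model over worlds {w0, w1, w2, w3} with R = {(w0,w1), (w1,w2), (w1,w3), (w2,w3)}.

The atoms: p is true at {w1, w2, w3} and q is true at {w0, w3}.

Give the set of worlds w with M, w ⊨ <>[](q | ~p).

{w1, w2}

w0: successors {w1}; [](q | ~p) there: w1:F. ✗
w1: successors {w2, w3}; [](q | ~p) there: w2:T, w3:T. ✓
w2: successors {w3}; [](q | ~p) there: w3:T. ✓
w3: no successors, so <>[](q | ~p) fails. ✗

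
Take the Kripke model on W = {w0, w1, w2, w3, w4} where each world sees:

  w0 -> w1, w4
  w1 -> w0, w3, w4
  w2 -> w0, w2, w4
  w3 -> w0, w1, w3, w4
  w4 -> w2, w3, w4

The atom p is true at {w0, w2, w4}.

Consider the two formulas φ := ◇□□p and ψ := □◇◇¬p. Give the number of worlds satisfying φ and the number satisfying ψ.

0 and 5

For ◇□□p:
w0: successors {w1, w4}; □□p there: w1:F, w4:F. ✗
w1: successors {w0, w3, w4}; □□p there: w0:F, w3:F, w4:F. ✗
w2: successors {w0, w2, w4}; □□p there: w0:F, w2:F, w4:F. ✗
w3: successors {w0, w1, w3, w4}; □□p there: w0:F, w1:F, w3:F, w4:F. ✗
w4: successors {w2, w3, w4}; □□p there: w2:F, w3:F, w4:F. ✗
— 0 worlds.
For □◇◇¬p:
w0: successors {w1, w4}; ◇◇¬p there: w1:T, w4:T. ✓
w1: successors {w0, w3, w4}; ◇◇¬p there: w0:T, w3:T, w4:T. ✓
w2: successors {w0, w2, w4}; ◇◇¬p there: w0:T, w2:T, w4:T. ✓
w3: successors {w0, w1, w3, w4}; ◇◇¬p there: w0:T, w1:T, w3:T, w4:T. ✓
w4: successors {w2, w3, w4}; ◇◇¬p there: w2:T, w3:T, w4:T. ✓
— 5 worlds.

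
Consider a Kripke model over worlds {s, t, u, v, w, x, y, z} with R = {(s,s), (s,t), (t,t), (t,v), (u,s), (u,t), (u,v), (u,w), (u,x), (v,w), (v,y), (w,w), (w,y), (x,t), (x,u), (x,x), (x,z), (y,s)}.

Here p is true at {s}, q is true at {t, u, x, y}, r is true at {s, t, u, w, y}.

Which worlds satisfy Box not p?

s: successors {s, t}; not p there: s:F, t:T. ✗
t: successors {t, v}; not p there: t:T, v:T. ✓
u: successors {s, t, v, w, x}; not p there: s:F, t:T, v:T, w:T, x:T. ✗
v: successors {w, y}; not p there: w:T, y:T. ✓
w: successors {w, y}; not p there: w:T, y:T. ✓
x: successors {t, u, x, z}; not p there: t:T, u:T, x:T, z:T. ✓
y: successors {s}; not p there: s:F. ✗
z: no successors, so Box not p holds vacuously. ✓

{t, v, w, x, z}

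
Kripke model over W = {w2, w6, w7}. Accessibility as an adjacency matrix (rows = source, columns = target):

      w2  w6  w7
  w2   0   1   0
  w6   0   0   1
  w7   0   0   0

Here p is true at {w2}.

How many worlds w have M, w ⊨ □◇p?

1

w2: successors {w6}; ◇p there: w6:F. ✗
w6: successors {w7}; ◇p there: w7:F. ✗
w7: no successors, so □◇p holds vacuously. ✓
Satisfying worlds: {w7}.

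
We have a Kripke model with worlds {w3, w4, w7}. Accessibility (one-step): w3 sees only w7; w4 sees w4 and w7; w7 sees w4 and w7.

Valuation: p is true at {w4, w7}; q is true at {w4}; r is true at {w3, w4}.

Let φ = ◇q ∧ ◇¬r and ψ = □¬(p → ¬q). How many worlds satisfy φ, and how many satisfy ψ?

2 and 0

For ◇q ∧ ◇¬r:
w3: ◇q is F, ◇¬r is T. ✗
w4: ◇q is T, ◇¬r is T. ✓
w7: ◇q is T, ◇¬r is T. ✓
— 2 worlds.
For □¬(p → ¬q):
w3: successors {w7}; ¬(p → ¬q) there: w7:F. ✗
w4: successors {w4, w7}; ¬(p → ¬q) there: w4:T, w7:F. ✗
w7: successors {w4, w7}; ¬(p → ¬q) there: w4:T, w7:F. ✗
— 0 worlds.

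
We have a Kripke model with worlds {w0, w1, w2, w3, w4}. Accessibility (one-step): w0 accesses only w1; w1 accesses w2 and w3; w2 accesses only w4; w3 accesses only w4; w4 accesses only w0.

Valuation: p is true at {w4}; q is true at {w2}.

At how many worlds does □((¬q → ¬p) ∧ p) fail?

w0: successors {w1}; (¬q → ¬p) ∧ p there: w1:F. ✗
w1: successors {w2, w3}; (¬q → ¬p) ∧ p there: w2:F, w3:F. ✗
w2: successors {w4}; (¬q → ¬p) ∧ p there: w4:F. ✗
w3: successors {w4}; (¬q → ¬p) ∧ p there: w4:F. ✗
w4: successors {w0}; (¬q → ¬p) ∧ p there: w0:F. ✗
Satisfying worlds: ∅.
So □((¬q → ¬p) ∧ p) fails at the other 5 worlds.

5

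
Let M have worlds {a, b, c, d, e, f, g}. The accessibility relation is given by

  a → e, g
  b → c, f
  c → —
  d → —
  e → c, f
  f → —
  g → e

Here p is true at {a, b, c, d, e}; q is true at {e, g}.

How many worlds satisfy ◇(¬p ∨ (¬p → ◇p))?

4

a: successors {e, g}; ¬p ∨ (¬p → ◇p) there: e:T, g:T. ✓
b: successors {c, f}; ¬p ∨ (¬p → ◇p) there: c:T, f:T. ✓
c: no successors, so ◇(¬p ∨ (¬p → ◇p)) fails. ✗
d: no successors, so ◇(¬p ∨ (¬p → ◇p)) fails. ✗
e: successors {c, f}; ¬p ∨ (¬p → ◇p) there: c:T, f:T. ✓
f: no successors, so ◇(¬p ∨ (¬p → ◇p)) fails. ✗
g: successors {e}; ¬p ∨ (¬p → ◇p) there: e:T. ✓
Satisfying worlds: {a, b, e, g}.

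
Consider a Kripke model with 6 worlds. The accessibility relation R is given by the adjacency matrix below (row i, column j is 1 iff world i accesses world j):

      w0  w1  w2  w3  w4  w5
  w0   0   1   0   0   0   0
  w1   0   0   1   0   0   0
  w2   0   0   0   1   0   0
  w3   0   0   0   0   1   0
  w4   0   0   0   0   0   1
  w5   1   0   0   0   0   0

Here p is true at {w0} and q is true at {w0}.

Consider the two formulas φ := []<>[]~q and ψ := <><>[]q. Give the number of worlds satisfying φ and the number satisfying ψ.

For []<>[]~q:
w0: successors {w1}; <>[]~q there: w1:T. ✓
w1: successors {w2}; <>[]~q there: w2:T. ✓
w2: successors {w3}; <>[]~q there: w3:T. ✓
w3: successors {w4}; <>[]~q there: w4:F. ✗
w4: successors {w5}; <>[]~q there: w5:T. ✓
w5: successors {w0}; <>[]~q there: w0:T. ✓
— 5 worlds.
For <><>[]q:
w0: successors {w1}; <>[]q there: w1:F. ✗
w1: successors {w2}; <>[]q there: w2:F. ✗
w2: successors {w3}; <>[]q there: w3:F. ✗
w3: successors {w4}; <>[]q there: w4:T. ✓
w4: successors {w5}; <>[]q there: w5:F. ✗
w5: successors {w0}; <>[]q there: w0:F. ✗
— 1 world.

5 and 1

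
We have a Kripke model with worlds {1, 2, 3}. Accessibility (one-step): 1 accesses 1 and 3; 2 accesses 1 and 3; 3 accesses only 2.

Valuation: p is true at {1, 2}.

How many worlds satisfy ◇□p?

2

1: successors {1, 3}; □p there: 1:F, 3:T. ✓
2: successors {1, 3}; □p there: 1:F, 3:T. ✓
3: successors {2}; □p there: 2:F. ✗
Satisfying worlds: {1, 2}.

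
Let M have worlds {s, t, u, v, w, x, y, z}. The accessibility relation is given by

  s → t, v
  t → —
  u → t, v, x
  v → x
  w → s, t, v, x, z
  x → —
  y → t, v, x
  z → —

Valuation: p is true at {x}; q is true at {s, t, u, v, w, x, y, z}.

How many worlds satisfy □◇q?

3

s: successors {t, v}; ◇q there: t:F, v:T. ✗
t: no successors, so □◇q holds vacuously. ✓
u: successors {t, v, x}; ◇q there: t:F, v:T, x:F. ✗
v: successors {x}; ◇q there: x:F. ✗
w: successors {s, t, v, x, z}; ◇q there: s:T, t:F, v:T, x:F, z:F. ✗
x: no successors, so □◇q holds vacuously. ✓
y: successors {t, v, x}; ◇q there: t:F, v:T, x:F. ✗
z: no successors, so □◇q holds vacuously. ✓
Satisfying worlds: {t, x, z}.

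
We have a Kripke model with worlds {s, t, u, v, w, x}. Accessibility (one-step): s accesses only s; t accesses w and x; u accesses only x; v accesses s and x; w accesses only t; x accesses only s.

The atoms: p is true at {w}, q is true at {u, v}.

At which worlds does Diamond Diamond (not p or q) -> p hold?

s: Diamond Diamond (not p or q) is T, p is F. ✗
t: Diamond Diamond (not p or q) is T, p is F. ✗
u: Diamond Diamond (not p or q) is T, p is F. ✗
v: Diamond Diamond (not p or q) is T, p is F. ✗
w: Diamond Diamond (not p or q) is T, p is T. ✓
x: Diamond Diamond (not p or q) is T, p is F. ✗

{w}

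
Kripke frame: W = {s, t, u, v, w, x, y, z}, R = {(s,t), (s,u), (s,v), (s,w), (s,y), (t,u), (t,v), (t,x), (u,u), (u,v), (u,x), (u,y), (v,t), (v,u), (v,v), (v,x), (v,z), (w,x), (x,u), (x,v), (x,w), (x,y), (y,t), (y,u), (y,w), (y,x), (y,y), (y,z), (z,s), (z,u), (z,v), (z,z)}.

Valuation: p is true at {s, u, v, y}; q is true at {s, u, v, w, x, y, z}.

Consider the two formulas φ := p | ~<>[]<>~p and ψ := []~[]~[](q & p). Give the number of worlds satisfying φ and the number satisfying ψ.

4 and 0

For p | ~<>[]<>~p:
s: p is T, ~<>[]<>~p is F. ✓
t: p is F, ~<>[]<>~p is F. ✗
u: p is T, ~<>[]<>~p is F. ✓
v: p is T, ~<>[]<>~p is F. ✓
w: p is F, ~<>[]<>~p is F. ✗
x: p is F, ~<>[]<>~p is F. ✗
y: p is T, ~<>[]<>~p is F. ✓
z: p is F, ~<>[]<>~p is F. ✗
— 4 worlds.
For []~[]~[](q & p):
s: successors {t, u, v, w, y}; ~[]~[](q & p) there: t:F, u:F, v:F, w:F, y:F. ✗
t: successors {u, v, x}; ~[]~[](q & p) there: u:F, v:F, x:F. ✗
u: successors {u, v, x, y}; ~[]~[](q & p) there: u:F, v:F, x:F, y:F. ✗
v: successors {t, u, v, x, z}; ~[]~[](q & p) there: t:F, u:F, v:F, x:F, z:F. ✗
w: successors {x}; ~[]~[](q & p) there: x:F. ✗
x: successors {u, v, w, y}; ~[]~[](q & p) there: u:F, v:F, w:F, y:F. ✗
y: successors {t, u, w, x, y, z}; ~[]~[](q & p) there: t:F, u:F, w:F, x:F, y:F, z:F. ✗
z: successors {s, u, v, z}; ~[]~[](q & p) there: s:F, u:F, v:F, z:F. ✗
— 0 worlds.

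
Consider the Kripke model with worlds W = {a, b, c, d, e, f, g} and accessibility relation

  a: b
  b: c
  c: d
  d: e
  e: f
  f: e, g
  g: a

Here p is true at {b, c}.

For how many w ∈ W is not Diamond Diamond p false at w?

2

a: Diamond Diamond p is T. ✗
b: Diamond Diamond p is F. ✓
c: Diamond Diamond p is F. ✓
d: Diamond Diamond p is F. ✓
e: Diamond Diamond p is F. ✓
f: Diamond Diamond p is F. ✓
g: Diamond Diamond p is T. ✗
Satisfying worlds: {b, c, d, e, f}.
So not Diamond Diamond p fails at the other 2 worlds.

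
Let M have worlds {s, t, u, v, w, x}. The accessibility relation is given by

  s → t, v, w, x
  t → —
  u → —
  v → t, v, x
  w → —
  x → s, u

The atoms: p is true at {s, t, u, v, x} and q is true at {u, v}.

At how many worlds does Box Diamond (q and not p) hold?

3

s: successors {t, v, w, x}; Diamond (q and not p) there: t:F, v:F, w:F, x:F. ✗
t: no successors, so Box Diamond (q and not p) holds vacuously. ✓
u: no successors, so Box Diamond (q and not p) holds vacuously. ✓
v: successors {t, v, x}; Diamond (q and not p) there: t:F, v:F, x:F. ✗
w: no successors, so Box Diamond (q and not p) holds vacuously. ✓
x: successors {s, u}; Diamond (q and not p) there: s:F, u:F. ✗
Satisfying worlds: {t, u, w}.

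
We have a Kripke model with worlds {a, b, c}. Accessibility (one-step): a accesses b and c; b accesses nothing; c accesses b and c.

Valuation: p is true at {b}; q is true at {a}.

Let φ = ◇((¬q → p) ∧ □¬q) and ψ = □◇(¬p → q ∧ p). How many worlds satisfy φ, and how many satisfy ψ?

2 and 1

For ◇((¬q → p) ∧ □¬q):
a: successors {b, c}; (¬q → p) ∧ □¬q there: b:T, c:F. ✓
b: no successors, so ◇((¬q → p) ∧ □¬q) fails. ✗
c: successors {b, c}; (¬q → p) ∧ □¬q there: b:T, c:F. ✓
— 2 worlds.
For □◇(¬p → q ∧ p):
a: successors {b, c}; ◇(¬p → q ∧ p) there: b:F, c:T. ✗
b: no successors, so □◇(¬p → q ∧ p) holds vacuously. ✓
c: successors {b, c}; ◇(¬p → q ∧ p) there: b:F, c:T. ✗
— 1 world.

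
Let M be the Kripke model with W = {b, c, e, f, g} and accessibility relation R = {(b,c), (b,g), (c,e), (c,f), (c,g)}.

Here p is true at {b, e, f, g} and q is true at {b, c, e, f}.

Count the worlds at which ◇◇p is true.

1

b: successors {c, g}; ◇p there: c:T, g:F. ✓
c: successors {e, f, g}; ◇p there: e:F, f:F, g:F. ✗
e: no successors, so ◇◇p fails. ✗
f: no successors, so ◇◇p fails. ✗
g: no successors, so ◇◇p fails. ✗
Satisfying worlds: {b}.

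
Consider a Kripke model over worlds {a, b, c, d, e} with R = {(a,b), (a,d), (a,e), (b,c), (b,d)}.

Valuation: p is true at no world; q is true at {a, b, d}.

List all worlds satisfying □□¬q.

a: successors {b, d, e}; □¬q there: b:F, d:T, e:T. ✗
b: successors {c, d}; □¬q there: c:T, d:T. ✓
c: no successors, so □□¬q holds vacuously. ✓
d: no successors, so □□¬q holds vacuously. ✓
e: no successors, so □□¬q holds vacuously. ✓

{b, c, d, e}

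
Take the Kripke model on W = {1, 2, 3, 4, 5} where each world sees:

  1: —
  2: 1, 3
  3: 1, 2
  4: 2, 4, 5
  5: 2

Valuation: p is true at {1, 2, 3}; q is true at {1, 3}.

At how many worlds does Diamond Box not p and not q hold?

1

1: Diamond Box not p is F, not q is F. ✗
2: Diamond Box not p is T, not q is T. ✓
3: Diamond Box not p is T, not q is F. ✗
4: Diamond Box not p is F, not q is T. ✗
5: Diamond Box not p is F, not q is T. ✗
Satisfying worlds: {2}.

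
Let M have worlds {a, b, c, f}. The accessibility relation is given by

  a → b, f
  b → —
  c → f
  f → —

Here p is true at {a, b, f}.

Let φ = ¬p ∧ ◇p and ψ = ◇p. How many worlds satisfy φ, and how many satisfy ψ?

For ¬p ∧ ◇p:
a: ¬p is F, ◇p is T. ✗
b: ¬p is F, ◇p is F. ✗
c: ¬p is T, ◇p is T. ✓
f: ¬p is F, ◇p is F. ✗
— 1 world.
For ◇p:
a: successors {b, f}; p there: b:T, f:T. ✓
b: no successors, so ◇p fails. ✗
c: successors {f}; p there: f:T. ✓
f: no successors, so ◇p fails. ✗
— 2 worlds.

1 and 2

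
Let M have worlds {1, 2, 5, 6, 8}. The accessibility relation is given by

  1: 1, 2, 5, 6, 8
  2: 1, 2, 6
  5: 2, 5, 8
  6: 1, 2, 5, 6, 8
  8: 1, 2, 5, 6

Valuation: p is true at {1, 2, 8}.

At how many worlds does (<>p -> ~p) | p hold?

1: <>p -> ~p is F, p is T. ✓
2: <>p -> ~p is F, p is T. ✓
5: <>p -> ~p is T, p is F. ✓
6: <>p -> ~p is T, p is F. ✓
8: <>p -> ~p is F, p is T. ✓
Satisfying worlds: {1, 2, 5, 6, 8}.

5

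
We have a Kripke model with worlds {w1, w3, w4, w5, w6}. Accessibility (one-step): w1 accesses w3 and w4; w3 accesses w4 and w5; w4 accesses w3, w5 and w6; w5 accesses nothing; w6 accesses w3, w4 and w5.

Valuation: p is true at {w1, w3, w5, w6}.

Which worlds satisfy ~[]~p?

{w1, w3, w4, w6}

w1: []~p is F. ✓
w3: []~p is F. ✓
w4: []~p is F. ✓
w5: []~p is T. ✗
w6: []~p is F. ✓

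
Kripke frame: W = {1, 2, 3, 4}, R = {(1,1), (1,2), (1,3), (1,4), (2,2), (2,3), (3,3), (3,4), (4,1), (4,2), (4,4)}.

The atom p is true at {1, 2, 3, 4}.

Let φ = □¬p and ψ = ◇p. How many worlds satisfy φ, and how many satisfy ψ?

For □¬p:
1: successors {1, 2, 3, 4}; ¬p there: 1:F, 2:F, 3:F, 4:F. ✗
2: successors {2, 3}; ¬p there: 2:F, 3:F. ✗
3: successors {3, 4}; ¬p there: 3:F, 4:F. ✗
4: successors {1, 2, 4}; ¬p there: 1:F, 2:F, 4:F. ✗
— 0 worlds.
For ◇p:
1: successors {1, 2, 3, 4}; p there: 1:T, 2:T, 3:T, 4:T. ✓
2: successors {2, 3}; p there: 2:T, 3:T. ✓
3: successors {3, 4}; p there: 3:T, 4:T. ✓
4: successors {1, 2, 4}; p there: 1:T, 2:T, 4:T. ✓
— 4 worlds.

0 and 4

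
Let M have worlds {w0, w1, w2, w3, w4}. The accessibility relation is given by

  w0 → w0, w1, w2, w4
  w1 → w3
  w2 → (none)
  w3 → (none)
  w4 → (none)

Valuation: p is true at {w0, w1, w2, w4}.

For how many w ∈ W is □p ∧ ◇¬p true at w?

0

w0: □p is T, ◇¬p is F. ✗
w1: □p is F, ◇¬p is T. ✗
w2: □p is T, ◇¬p is F. ✗
w3: □p is T, ◇¬p is F. ✗
w4: □p is T, ◇¬p is F. ✗
Satisfying worlds: ∅.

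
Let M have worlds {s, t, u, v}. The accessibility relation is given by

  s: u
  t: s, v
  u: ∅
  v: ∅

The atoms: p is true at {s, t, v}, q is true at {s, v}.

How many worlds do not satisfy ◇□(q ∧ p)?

2

s: successors {u}; □(q ∧ p) there: u:T. ✓
t: successors {s, v}; □(q ∧ p) there: s:F, v:T. ✓
u: no successors, so ◇□(q ∧ p) fails. ✗
v: no successors, so ◇□(q ∧ p) fails. ✗
Satisfying worlds: {s, t}.
So ◇□(q ∧ p) fails at the other 2 worlds.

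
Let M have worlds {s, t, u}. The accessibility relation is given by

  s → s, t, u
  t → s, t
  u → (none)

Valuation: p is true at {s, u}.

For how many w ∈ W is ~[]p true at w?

s: []p is F. ✓
t: []p is F. ✓
u: []p is T. ✗
Satisfying worlds: {s, t}.

2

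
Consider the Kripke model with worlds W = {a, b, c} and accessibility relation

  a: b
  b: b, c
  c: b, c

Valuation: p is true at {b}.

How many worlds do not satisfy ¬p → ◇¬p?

1

a: ¬p is T, ◇¬p is F. ✗
b: ¬p is F, ◇¬p is T. ✓
c: ¬p is T, ◇¬p is T. ✓
Satisfying worlds: {b, c}.
So ¬p → ◇¬p fails at the other 1 world.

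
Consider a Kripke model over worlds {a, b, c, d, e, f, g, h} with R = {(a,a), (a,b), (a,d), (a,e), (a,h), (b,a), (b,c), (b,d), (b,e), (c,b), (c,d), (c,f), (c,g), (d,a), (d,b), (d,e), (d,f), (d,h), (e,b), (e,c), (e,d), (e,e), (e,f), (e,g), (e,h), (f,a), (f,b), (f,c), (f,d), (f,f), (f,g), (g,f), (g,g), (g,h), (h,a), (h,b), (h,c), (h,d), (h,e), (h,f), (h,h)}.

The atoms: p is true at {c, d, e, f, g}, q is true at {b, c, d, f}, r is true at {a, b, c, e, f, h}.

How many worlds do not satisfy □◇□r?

7

a: successors {a, b, d, e, h}; ◇□r there: a:T, b:T, d:F, e:T, h:T. ✗
b: successors {a, c, d, e}; ◇□r there: a:T, c:T, d:F, e:T. ✗
c: successors {b, d, f, g}; ◇□r there: b:T, d:F, f:T, g:F. ✗
d: successors {a, b, e, f, h}; ◇□r there: a:T, b:T, e:T, f:T, h:T. ✓
e: successors {b, c, d, e, f, g, h}; ◇□r there: b:T, c:T, d:F, e:T, f:T, g:F, h:T. ✗
f: successors {a, b, c, d, f, g}; ◇□r there: a:T, b:T, c:T, d:F, f:T, g:F. ✗
g: successors {f, g, h}; ◇□r there: f:T, g:F, h:T. ✗
h: successors {a, b, c, d, e, f, h}; ◇□r there: a:T, b:T, c:T, d:F, e:T, f:T, h:T. ✗
Satisfying worlds: {d}.
So □◇□r fails at the other 7 worlds.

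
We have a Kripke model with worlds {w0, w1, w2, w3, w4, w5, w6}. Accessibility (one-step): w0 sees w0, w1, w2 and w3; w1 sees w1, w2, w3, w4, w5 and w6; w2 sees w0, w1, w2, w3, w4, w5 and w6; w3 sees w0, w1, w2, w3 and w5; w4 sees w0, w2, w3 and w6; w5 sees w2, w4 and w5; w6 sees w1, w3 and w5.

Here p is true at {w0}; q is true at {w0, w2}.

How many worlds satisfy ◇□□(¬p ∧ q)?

w0: successors {w0, w1, w2, w3}; □□(¬p ∧ q) there: w0:F, w1:F, w2:F, w3:F. ✗
w1: successors {w1, w2, w3, w4, w5, w6}; □□(¬p ∧ q) there: w1:F, w2:F, w3:F, w4:F, w5:F, w6:F. ✗
w2: successors {w0, w1, w2, w3, w4, w5, w6}; □□(¬p ∧ q) there: w0:F, w1:F, w2:F, w3:F, w4:F, w5:F, w6:F. ✗
w3: successors {w0, w1, w2, w3, w5}; □□(¬p ∧ q) there: w0:F, w1:F, w2:F, w3:F, w5:F. ✗
w4: successors {w0, w2, w3, w6}; □□(¬p ∧ q) there: w0:F, w2:F, w3:F, w6:F. ✗
w5: successors {w2, w4, w5}; □□(¬p ∧ q) there: w2:F, w4:F, w5:F. ✗
w6: successors {w1, w3, w5}; □□(¬p ∧ q) there: w1:F, w3:F, w5:F. ✗
Satisfying worlds: ∅.

0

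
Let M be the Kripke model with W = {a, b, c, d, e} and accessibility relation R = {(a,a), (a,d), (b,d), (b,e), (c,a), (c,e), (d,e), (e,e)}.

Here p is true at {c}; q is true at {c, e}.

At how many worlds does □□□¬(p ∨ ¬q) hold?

3

a: successors {a, d}; □□¬(p ∨ ¬q) there: a:F, d:T. ✗
b: successors {d, e}; □□¬(p ∨ ¬q) there: d:T, e:T. ✓
c: successors {a, e}; □□¬(p ∨ ¬q) there: a:F, e:T. ✗
d: successors {e}; □□¬(p ∨ ¬q) there: e:T. ✓
e: successors {e}; □□¬(p ∨ ¬q) there: e:T. ✓
Satisfying worlds: {b, d, e}.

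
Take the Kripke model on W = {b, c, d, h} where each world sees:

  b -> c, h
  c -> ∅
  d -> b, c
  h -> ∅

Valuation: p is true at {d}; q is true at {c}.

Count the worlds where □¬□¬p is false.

2

b: successors {c, h}; ¬□¬p there: c:F, h:F. ✗
c: no successors, so □¬□¬p holds vacuously. ✓
d: successors {b, c}; ¬□¬p there: b:F, c:F. ✗
h: no successors, so □¬□¬p holds vacuously. ✓
Satisfying worlds: {c, h}.
So □¬□¬p fails at the other 2 worlds.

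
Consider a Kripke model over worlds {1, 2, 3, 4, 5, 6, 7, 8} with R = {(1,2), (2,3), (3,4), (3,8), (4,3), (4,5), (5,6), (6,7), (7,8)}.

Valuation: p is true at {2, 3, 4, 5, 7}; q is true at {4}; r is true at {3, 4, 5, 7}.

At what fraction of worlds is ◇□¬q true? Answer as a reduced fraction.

3/4

1: successors {2}; □¬q there: 2:T. ✓
2: successors {3}; □¬q there: 3:F. ✗
3: successors {4, 8}; □¬q there: 4:T, 8:T. ✓
4: successors {3, 5}; □¬q there: 3:F, 5:T. ✓
5: successors {6}; □¬q there: 6:T. ✓
6: successors {7}; □¬q there: 7:T. ✓
7: successors {8}; □¬q there: 8:T. ✓
8: no successors, so ◇□¬q fails. ✗
That's 6 of 8 worlds, so 6/8 = 3/4.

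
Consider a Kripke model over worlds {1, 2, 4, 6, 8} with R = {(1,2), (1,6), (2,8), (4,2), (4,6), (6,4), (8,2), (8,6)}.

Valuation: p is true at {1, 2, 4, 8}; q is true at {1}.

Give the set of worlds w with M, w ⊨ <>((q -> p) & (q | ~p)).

1: successors {2, 6}; (q -> p) & (q | ~p) there: 2:F, 6:T. ✓
2: successors {8}; (q -> p) & (q | ~p) there: 8:F. ✗
4: successors {2, 6}; (q -> p) & (q | ~p) there: 2:F, 6:T. ✓
6: successors {4}; (q -> p) & (q | ~p) there: 4:F. ✗
8: successors {2, 6}; (q -> p) & (q | ~p) there: 2:F, 6:T. ✓

{1, 4, 8}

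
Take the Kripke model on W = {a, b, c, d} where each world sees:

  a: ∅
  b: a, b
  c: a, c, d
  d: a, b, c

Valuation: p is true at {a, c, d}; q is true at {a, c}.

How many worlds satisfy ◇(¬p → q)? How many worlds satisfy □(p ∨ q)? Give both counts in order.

For ◇(¬p → q):
a: no successors, so ◇(¬p → q) fails. ✗
b: successors {a, b}; ¬p → q there: a:T, b:F. ✓
c: successors {a, c, d}; ¬p → q there: a:T, c:T, d:T. ✓
d: successors {a, b, c}; ¬p → q there: a:T, b:F, c:T. ✓
— 3 worlds.
For □(p ∨ q):
a: no successors, so □(p ∨ q) holds vacuously. ✓
b: successors {a, b}; p ∨ q there: a:T, b:F. ✗
c: successors {a, c, d}; p ∨ q there: a:T, c:T, d:T. ✓
d: successors {a, b, c}; p ∨ q there: a:T, b:F, c:T. ✗
— 2 worlds.

3 and 2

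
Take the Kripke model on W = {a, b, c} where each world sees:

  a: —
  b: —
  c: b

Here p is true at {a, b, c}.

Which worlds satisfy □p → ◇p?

a: □p is T, ◇p is F. ✗
b: □p is T, ◇p is F. ✗
c: □p is T, ◇p is T. ✓

{c}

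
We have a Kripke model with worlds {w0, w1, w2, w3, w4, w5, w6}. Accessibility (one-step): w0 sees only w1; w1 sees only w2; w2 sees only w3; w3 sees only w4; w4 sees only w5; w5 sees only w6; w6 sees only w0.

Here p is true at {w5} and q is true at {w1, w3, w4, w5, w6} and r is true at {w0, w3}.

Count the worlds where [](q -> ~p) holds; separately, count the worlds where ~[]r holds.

6 and 5

For [](q -> ~p):
w0: successors {w1}; q -> ~p there: w1:T. ✓
w1: successors {w2}; q -> ~p there: w2:T. ✓
w2: successors {w3}; q -> ~p there: w3:T. ✓
w3: successors {w4}; q -> ~p there: w4:T. ✓
w4: successors {w5}; q -> ~p there: w5:F. ✗
w5: successors {w6}; q -> ~p there: w6:T. ✓
w6: successors {w0}; q -> ~p there: w0:T. ✓
— 6 worlds.
For ~[]r:
w0: []r is F. ✓
w1: []r is F. ✓
w2: []r is T. ✗
w3: []r is F. ✓
w4: []r is F. ✓
w5: []r is F. ✓
w6: []r is T. ✗
— 5 worlds.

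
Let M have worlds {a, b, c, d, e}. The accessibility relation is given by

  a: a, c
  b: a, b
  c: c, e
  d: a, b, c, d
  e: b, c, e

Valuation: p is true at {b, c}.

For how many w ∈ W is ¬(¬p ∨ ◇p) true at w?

a: ¬p ∨ ◇p is T. ✗
b: ¬p ∨ ◇p is T. ✗
c: ¬p ∨ ◇p is T. ✗
d: ¬p ∨ ◇p is T. ✗
e: ¬p ∨ ◇p is T. ✗
Satisfying worlds: ∅.

0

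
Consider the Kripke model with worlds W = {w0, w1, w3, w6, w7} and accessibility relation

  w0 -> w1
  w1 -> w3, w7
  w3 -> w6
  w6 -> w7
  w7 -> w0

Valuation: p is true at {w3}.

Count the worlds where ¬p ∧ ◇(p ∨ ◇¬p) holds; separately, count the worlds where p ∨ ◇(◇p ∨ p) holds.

For ¬p ∧ ◇(p ∨ ◇¬p):
w0: ¬p is T, ◇(p ∨ ◇¬p) is T. ✓
w1: ¬p is T, ◇(p ∨ ◇¬p) is T. ✓
w3: ¬p is F, ◇(p ∨ ◇¬p) is T. ✗
w6: ¬p is T, ◇(p ∨ ◇¬p) is T. ✓
w7: ¬p is T, ◇(p ∨ ◇¬p) is T. ✓
— 4 worlds.
For p ∨ ◇(◇p ∨ p):
w0: p is F, ◇(◇p ∨ p) is T. ✓
w1: p is F, ◇(◇p ∨ p) is T. ✓
w3: p is T, ◇(◇p ∨ p) is F. ✓
w6: p is F, ◇(◇p ∨ p) is F. ✗
w7: p is F, ◇(◇p ∨ p) is F. ✗
— 3 worlds.

4 and 3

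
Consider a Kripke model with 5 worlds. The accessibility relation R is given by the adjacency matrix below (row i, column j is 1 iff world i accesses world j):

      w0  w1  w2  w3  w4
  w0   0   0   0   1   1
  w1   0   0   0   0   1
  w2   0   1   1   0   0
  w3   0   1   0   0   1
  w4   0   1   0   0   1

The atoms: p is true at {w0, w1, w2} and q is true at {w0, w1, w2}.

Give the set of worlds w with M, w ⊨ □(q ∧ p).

{w2}

w0: successors {w3, w4}; q ∧ p there: w3:F, w4:F. ✗
w1: successors {w4}; q ∧ p there: w4:F. ✗
w2: successors {w1, w2}; q ∧ p there: w1:T, w2:T. ✓
w3: successors {w1, w4}; q ∧ p there: w1:T, w4:F. ✗
w4: successors {w1, w4}; q ∧ p there: w1:T, w4:F. ✗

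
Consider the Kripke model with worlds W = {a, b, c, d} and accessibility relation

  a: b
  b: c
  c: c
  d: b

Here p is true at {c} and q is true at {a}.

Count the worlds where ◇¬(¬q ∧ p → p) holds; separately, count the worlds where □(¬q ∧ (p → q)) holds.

0 and 2

For ◇¬(¬q ∧ p → p):
a: successors {b}; ¬(¬q ∧ p → p) there: b:F. ✗
b: successors {c}; ¬(¬q ∧ p → p) there: c:F. ✗
c: successors {c}; ¬(¬q ∧ p → p) there: c:F. ✗
d: successors {b}; ¬(¬q ∧ p → p) there: b:F. ✗
— 0 worlds.
For □(¬q ∧ (p → q)):
a: successors {b}; ¬q ∧ (p → q) there: b:T. ✓
b: successors {c}; ¬q ∧ (p → q) there: c:F. ✗
c: successors {c}; ¬q ∧ (p → q) there: c:F. ✗
d: successors {b}; ¬q ∧ (p → q) there: b:T. ✓
— 2 worlds.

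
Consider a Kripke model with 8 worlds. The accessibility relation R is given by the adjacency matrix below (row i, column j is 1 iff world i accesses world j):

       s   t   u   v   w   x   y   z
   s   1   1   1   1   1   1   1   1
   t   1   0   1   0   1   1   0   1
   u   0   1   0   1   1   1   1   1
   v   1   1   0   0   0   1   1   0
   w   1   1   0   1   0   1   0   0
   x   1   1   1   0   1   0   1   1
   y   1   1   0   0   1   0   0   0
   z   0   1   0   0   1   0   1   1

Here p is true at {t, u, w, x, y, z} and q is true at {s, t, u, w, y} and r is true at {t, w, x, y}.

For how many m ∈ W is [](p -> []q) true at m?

0

s: successors {s, t, u, v, w, x, y, z}; p -> []q there: s:T, t:F, u:F, v:T, w:F, x:F, y:T, z:F. ✗
t: successors {s, u, w, x, z}; p -> []q there: s:T, u:F, w:F, x:F, z:F. ✗
u: successors {t, v, w, x, y, z}; p -> []q there: t:F, v:T, w:F, x:F, y:T, z:F. ✗
v: successors {s, t, x, y}; p -> []q there: s:T, t:F, x:F, y:T. ✗
w: successors {s, t, v, x}; p -> []q there: s:T, t:F, v:T, x:F. ✗
x: successors {s, t, u, w, y, z}; p -> []q there: s:T, t:F, u:F, w:F, y:T, z:F. ✗
y: successors {s, t, w}; p -> []q there: s:T, t:F, w:F. ✗
z: successors {t, w, y, z}; p -> []q there: t:F, w:F, y:T, z:F. ✗
Satisfying worlds: ∅.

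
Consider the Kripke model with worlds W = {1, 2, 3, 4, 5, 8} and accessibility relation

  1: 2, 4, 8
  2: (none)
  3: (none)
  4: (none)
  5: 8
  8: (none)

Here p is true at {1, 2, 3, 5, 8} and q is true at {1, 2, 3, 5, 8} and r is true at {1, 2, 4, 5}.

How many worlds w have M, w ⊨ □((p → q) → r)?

1: successors {2, 4, 8}; (p → q) → r there: 2:T, 4:T, 8:F. ✗
2: no successors, so □((p → q) → r) holds vacuously. ✓
3: no successors, so □((p → q) → r) holds vacuously. ✓
4: no successors, so □((p → q) → r) holds vacuously. ✓
5: successors {8}; (p → q) → r there: 8:F. ✗
8: no successors, so □((p → q) → r) holds vacuously. ✓
Satisfying worlds: {2, 3, 4, 8}.

4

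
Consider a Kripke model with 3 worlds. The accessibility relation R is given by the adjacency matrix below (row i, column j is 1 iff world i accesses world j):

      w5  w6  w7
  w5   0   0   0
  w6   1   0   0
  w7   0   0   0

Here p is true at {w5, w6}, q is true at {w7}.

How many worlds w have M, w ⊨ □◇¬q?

w5: no successors, so □◇¬q holds vacuously. ✓
w6: successors {w5}; ◇¬q there: w5:F. ✗
w7: no successors, so □◇¬q holds vacuously. ✓
Satisfying worlds: {w5, w7}.

2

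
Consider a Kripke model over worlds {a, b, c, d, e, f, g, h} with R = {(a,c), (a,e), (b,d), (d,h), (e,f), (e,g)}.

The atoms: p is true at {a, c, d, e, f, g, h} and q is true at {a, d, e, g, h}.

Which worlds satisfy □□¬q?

a: successors {c, e}; □¬q there: c:T, e:F. ✗
b: successors {d}; □¬q there: d:F. ✗
c: no successors, so □□¬q holds vacuously. ✓
d: successors {h}; □¬q there: h:T. ✓
e: successors {f, g}; □¬q there: f:T, g:T. ✓
f: no successors, so □□¬q holds vacuously. ✓
g: no successors, so □□¬q holds vacuously. ✓
h: no successors, so □□¬q holds vacuously. ✓

{c, d, e, f, g, h}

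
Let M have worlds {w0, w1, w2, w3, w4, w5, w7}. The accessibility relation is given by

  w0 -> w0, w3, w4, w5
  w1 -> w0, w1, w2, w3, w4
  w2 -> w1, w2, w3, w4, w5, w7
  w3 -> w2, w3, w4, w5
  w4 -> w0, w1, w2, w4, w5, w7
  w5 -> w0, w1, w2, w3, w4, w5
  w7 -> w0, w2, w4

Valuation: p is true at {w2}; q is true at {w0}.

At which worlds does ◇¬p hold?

{w0, w1, w2, w3, w4, w5, w7}

w0: successors {w0, w3, w4, w5}; ¬p there: w0:T, w3:T, w4:T, w5:T. ✓
w1: successors {w0, w1, w2, w3, w4}; ¬p there: w0:T, w1:T, w2:F, w3:T, w4:T. ✓
w2: successors {w1, w2, w3, w4, w5, w7}; ¬p there: w1:T, w2:F, w3:T, w4:T, w5:T, w7:T. ✓
w3: successors {w2, w3, w4, w5}; ¬p there: w2:F, w3:T, w4:T, w5:T. ✓
w4: successors {w0, w1, w2, w4, w5, w7}; ¬p there: w0:T, w1:T, w2:F, w4:T, w5:T, w7:T. ✓
w5: successors {w0, w1, w2, w3, w4, w5}; ¬p there: w0:T, w1:T, w2:F, w3:T, w4:T, w5:T. ✓
w7: successors {w0, w2, w4}; ¬p there: w0:T, w2:F, w4:T. ✓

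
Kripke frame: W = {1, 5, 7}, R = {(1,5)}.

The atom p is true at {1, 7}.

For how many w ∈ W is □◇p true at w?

1: successors {5}; ◇p there: 5:F. ✗
5: no successors, so □◇p holds vacuously. ✓
7: no successors, so □◇p holds vacuously. ✓
Satisfying worlds: {5, 7}.

2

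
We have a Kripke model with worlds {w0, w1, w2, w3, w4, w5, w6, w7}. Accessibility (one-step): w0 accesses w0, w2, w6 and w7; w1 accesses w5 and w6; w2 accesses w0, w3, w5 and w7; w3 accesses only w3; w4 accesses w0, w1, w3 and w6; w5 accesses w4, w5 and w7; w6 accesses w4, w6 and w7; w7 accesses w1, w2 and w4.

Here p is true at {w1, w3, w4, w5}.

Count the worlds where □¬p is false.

w0: successors {w0, w2, w6, w7}; ¬p there: w0:T, w2:T, w6:T, w7:T. ✓
w1: successors {w5, w6}; ¬p there: w5:F, w6:T. ✗
w2: successors {w0, w3, w5, w7}; ¬p there: w0:T, w3:F, w5:F, w7:T. ✗
w3: successors {w3}; ¬p there: w3:F. ✗
w4: successors {w0, w1, w3, w6}; ¬p there: w0:T, w1:F, w3:F, w6:T. ✗
w5: successors {w4, w5, w7}; ¬p there: w4:F, w5:F, w7:T. ✗
w6: successors {w4, w6, w7}; ¬p there: w4:F, w6:T, w7:T. ✗
w7: successors {w1, w2, w4}; ¬p there: w1:F, w2:T, w4:F. ✗
Satisfying worlds: {w0}.
So □¬p fails at the other 7 worlds.

7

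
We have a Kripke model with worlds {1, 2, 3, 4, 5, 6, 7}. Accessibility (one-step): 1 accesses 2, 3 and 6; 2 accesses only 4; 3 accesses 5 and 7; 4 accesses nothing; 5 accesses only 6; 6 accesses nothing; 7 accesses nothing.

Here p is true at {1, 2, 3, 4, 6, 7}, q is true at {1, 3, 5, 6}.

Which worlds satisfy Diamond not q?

1: successors {2, 3, 6}; not q there: 2:T, 3:F, 6:F. ✓
2: successors {4}; not q there: 4:T. ✓
3: successors {5, 7}; not q there: 5:F, 7:T. ✓
4: no successors, so Diamond not q fails. ✗
5: successors {6}; not q there: 6:F. ✗
6: no successors, so Diamond not q fails. ✗
7: no successors, so Diamond not q fails. ✗

{1, 2, 3}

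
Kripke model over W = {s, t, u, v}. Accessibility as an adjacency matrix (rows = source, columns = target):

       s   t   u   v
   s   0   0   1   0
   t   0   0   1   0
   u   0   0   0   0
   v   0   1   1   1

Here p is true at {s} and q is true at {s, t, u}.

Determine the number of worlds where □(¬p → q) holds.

s: successors {u}; ¬p → q there: u:T. ✓
t: successors {u}; ¬p → q there: u:T. ✓
u: no successors, so □(¬p → q) holds vacuously. ✓
v: successors {t, u, v}; ¬p → q there: t:T, u:T, v:F. ✗
Satisfying worlds: {s, t, u}.

3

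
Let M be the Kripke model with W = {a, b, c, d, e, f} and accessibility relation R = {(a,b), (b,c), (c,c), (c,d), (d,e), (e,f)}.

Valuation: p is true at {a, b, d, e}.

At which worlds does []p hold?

{a, d, f}

a: successors {b}; p there: b:T. ✓
b: successors {c}; p there: c:F. ✗
c: successors {c, d}; p there: c:F, d:T. ✗
d: successors {e}; p there: e:T. ✓
e: successors {f}; p there: f:F. ✗
f: no successors, so []p holds vacuously. ✓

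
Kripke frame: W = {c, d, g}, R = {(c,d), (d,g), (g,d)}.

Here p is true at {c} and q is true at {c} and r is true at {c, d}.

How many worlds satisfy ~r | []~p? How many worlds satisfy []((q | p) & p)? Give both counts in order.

3 and 0

For ~r | []~p:
c: ~r is F, []~p is T. ✓
d: ~r is F, []~p is T. ✓
g: ~r is T, []~p is T. ✓
— 3 worlds.
For []((q | p) & p):
c: successors {d}; (q | p) & p there: d:F. ✗
d: successors {g}; (q | p) & p there: g:F. ✗
g: successors {d}; (q | p) & p there: d:F. ✗
— 0 worlds.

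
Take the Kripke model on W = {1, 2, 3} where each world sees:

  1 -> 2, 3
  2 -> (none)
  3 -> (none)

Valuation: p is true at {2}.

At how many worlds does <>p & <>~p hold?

1: <>p is T, <>~p is T. ✓
2: <>p is F, <>~p is F. ✗
3: <>p is F, <>~p is F. ✗
Satisfying worlds: {1}.

1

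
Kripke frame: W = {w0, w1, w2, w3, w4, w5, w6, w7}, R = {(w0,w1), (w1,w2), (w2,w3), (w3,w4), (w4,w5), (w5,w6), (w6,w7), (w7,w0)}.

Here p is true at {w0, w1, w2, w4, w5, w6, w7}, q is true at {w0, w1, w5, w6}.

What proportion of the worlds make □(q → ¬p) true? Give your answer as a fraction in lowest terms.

w0: successors {w1}; q → ¬p there: w1:F. ✗
w1: successors {w2}; q → ¬p there: w2:T. ✓
w2: successors {w3}; q → ¬p there: w3:T. ✓
w3: successors {w4}; q → ¬p there: w4:T. ✓
w4: successors {w5}; q → ¬p there: w5:F. ✗
w5: successors {w6}; q → ¬p there: w6:F. ✗
w6: successors {w7}; q → ¬p there: w7:T. ✓
w7: successors {w0}; q → ¬p there: w0:F. ✗
That's 4 of 8 worlds, so 4/8 = 1/2.

1/2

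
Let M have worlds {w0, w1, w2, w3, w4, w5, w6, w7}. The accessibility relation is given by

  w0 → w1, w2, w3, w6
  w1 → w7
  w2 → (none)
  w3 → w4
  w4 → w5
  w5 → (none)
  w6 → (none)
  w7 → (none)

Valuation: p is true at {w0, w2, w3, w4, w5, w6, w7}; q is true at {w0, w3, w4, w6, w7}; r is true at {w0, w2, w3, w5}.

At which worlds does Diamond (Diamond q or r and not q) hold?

{w0, w4}

w0: successors {w1, w2, w3, w6}; Diamond q or r and not q there: w1:T, w2:T, w3:T, w6:F. ✓
w1: successors {w7}; Diamond q or r and not q there: w7:F. ✗
w2: no successors, so Diamond (Diamond q or r and not q) fails. ✗
w3: successors {w4}; Diamond q or r and not q there: w4:F. ✗
w4: successors {w5}; Diamond q or r and not q there: w5:T. ✓
w5: no successors, so Diamond (Diamond q or r and not q) fails. ✗
w6: no successors, so Diamond (Diamond q or r and not q) fails. ✗
w7: no successors, so Diamond (Diamond q or r and not q) fails. ✗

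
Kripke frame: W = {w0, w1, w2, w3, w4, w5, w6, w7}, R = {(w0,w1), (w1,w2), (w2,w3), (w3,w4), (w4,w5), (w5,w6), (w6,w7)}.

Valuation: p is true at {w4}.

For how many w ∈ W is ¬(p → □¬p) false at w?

8

w0: p → □¬p is T. ✗
w1: p → □¬p is T. ✗
w2: p → □¬p is T. ✗
w3: p → □¬p is T. ✗
w4: p → □¬p is T. ✗
w5: p → □¬p is T. ✗
w6: p → □¬p is T. ✗
w7: p → □¬p is T. ✗
Satisfying worlds: ∅.
So ¬(p → □¬p) fails at the other 8 worlds.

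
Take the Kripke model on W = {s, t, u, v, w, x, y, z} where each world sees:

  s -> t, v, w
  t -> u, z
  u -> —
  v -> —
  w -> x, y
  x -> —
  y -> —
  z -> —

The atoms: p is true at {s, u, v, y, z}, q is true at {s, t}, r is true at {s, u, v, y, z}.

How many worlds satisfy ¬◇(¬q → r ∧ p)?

5

s: ◇(¬q → r ∧ p) is T. ✗
t: ◇(¬q → r ∧ p) is T. ✗
u: ◇(¬q → r ∧ p) is F. ✓
v: ◇(¬q → r ∧ p) is F. ✓
w: ◇(¬q → r ∧ p) is T. ✗
x: ◇(¬q → r ∧ p) is F. ✓
y: ◇(¬q → r ∧ p) is F. ✓
z: ◇(¬q → r ∧ p) is F. ✓
Satisfying worlds: {u, v, x, y, z}.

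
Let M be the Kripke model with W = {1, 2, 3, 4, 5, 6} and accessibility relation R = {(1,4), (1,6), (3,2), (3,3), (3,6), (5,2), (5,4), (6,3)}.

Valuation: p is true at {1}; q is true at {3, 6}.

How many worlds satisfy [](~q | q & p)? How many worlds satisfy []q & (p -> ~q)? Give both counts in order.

3 and 3

For [](~q | q & p):
1: successors {4, 6}; ~q | q & p there: 4:T, 6:F. ✗
2: no successors, so [](~q | q & p) holds vacuously. ✓
3: successors {2, 3, 6}; ~q | q & p there: 2:T, 3:F, 6:F. ✗
4: no successors, so [](~q | q & p) holds vacuously. ✓
5: successors {2, 4}; ~q | q & p there: 2:T, 4:T. ✓
6: successors {3}; ~q | q & p there: 3:F. ✗
— 3 worlds.
For []q & (p -> ~q):
1: []q is F, p -> ~q is T. ✗
2: []q is T, p -> ~q is T. ✓
3: []q is F, p -> ~q is T. ✗
4: []q is T, p -> ~q is T. ✓
5: []q is F, p -> ~q is T. ✗
6: []q is T, p -> ~q is T. ✓
— 3 worlds.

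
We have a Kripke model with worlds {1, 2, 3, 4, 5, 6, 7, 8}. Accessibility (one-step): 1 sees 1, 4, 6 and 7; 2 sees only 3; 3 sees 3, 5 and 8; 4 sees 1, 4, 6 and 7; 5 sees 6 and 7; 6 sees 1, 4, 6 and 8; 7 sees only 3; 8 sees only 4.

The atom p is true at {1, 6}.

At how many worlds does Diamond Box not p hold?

7

1: successors {1, 4, 6, 7}; Box not p there: 1:F, 4:F, 6:F, 7:T. ✓
2: successors {3}; Box not p there: 3:T. ✓
3: successors {3, 5, 8}; Box not p there: 3:T, 5:F, 8:T. ✓
4: successors {1, 4, 6, 7}; Box not p there: 1:F, 4:F, 6:F, 7:T. ✓
5: successors {6, 7}; Box not p there: 6:F, 7:T. ✓
6: successors {1, 4, 6, 8}; Box not p there: 1:F, 4:F, 6:F, 8:T. ✓
7: successors {3}; Box not p there: 3:T. ✓
8: successors {4}; Box not p there: 4:F. ✗
Satisfying worlds: {1, 2, 3, 4, 5, 6, 7}.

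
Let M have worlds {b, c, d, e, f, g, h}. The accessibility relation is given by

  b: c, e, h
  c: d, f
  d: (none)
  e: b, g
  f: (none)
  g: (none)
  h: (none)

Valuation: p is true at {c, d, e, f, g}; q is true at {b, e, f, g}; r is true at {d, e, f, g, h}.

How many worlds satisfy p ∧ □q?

b: p is F, □q is F. ✗
c: p is T, □q is F. ✗
d: p is T, □q is T. ✓
e: p is T, □q is T. ✓
f: p is T, □q is T. ✓
g: p is T, □q is T. ✓
h: p is F, □q is T. ✗
Satisfying worlds: {d, e, f, g}.

4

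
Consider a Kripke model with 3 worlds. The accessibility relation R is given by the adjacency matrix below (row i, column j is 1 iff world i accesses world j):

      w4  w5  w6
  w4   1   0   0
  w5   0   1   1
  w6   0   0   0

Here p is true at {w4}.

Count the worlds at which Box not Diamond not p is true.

2

w4: successors {w4}; not Diamond not p there: w4:T. ✓
w5: successors {w5, w6}; not Diamond not p there: w5:F, w6:T. ✗
w6: no successors, so Box not Diamond not p holds vacuously. ✓
Satisfying worlds: {w4, w6}.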